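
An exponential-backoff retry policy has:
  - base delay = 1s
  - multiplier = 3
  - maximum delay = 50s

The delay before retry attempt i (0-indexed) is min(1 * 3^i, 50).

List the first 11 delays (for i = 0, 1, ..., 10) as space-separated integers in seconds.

Answer: 1 3 9 27 50 50 50 50 50 50 50

Derivation:
Computing each delay:
  i=0: min(1*3^0, 50) = 1
  i=1: min(1*3^1, 50) = 3
  i=2: min(1*3^2, 50) = 9
  i=3: min(1*3^3, 50) = 27
  i=4: min(1*3^4, 50) = 50
  i=5: min(1*3^5, 50) = 50
  i=6: min(1*3^6, 50) = 50
  i=7: min(1*3^7, 50) = 50
  i=8: min(1*3^8, 50) = 50
  i=9: min(1*3^9, 50) = 50
  i=10: min(1*3^10, 50) = 50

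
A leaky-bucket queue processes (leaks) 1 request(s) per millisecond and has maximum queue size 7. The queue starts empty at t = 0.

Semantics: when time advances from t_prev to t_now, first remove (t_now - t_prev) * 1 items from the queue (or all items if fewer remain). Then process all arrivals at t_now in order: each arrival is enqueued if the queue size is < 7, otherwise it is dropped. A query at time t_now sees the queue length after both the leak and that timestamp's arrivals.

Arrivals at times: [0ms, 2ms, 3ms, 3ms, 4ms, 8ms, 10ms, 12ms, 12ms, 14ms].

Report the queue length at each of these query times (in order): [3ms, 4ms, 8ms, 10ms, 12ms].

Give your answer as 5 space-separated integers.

Answer: 2 2 1 1 2

Derivation:
Queue lengths at query times:
  query t=3ms: backlog = 2
  query t=4ms: backlog = 2
  query t=8ms: backlog = 1
  query t=10ms: backlog = 1
  query t=12ms: backlog = 2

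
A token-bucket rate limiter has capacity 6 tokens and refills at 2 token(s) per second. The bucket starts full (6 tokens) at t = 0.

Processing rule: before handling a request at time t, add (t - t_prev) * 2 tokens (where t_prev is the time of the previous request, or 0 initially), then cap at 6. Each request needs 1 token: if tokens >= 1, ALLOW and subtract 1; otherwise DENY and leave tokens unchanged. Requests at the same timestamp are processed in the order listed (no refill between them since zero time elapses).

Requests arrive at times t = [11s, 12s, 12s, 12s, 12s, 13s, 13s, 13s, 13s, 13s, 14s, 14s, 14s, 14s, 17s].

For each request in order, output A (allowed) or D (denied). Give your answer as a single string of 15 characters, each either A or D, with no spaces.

Simulating step by step:
  req#1 t=11s: ALLOW
  req#2 t=12s: ALLOW
  req#3 t=12s: ALLOW
  req#4 t=12s: ALLOW
  req#5 t=12s: ALLOW
  req#6 t=13s: ALLOW
  req#7 t=13s: ALLOW
  req#8 t=13s: ALLOW
  req#9 t=13s: ALLOW
  req#10 t=13s: DENY
  req#11 t=14s: ALLOW
  req#12 t=14s: ALLOW
  req#13 t=14s: DENY
  req#14 t=14s: DENY
  req#15 t=17s: ALLOW

Answer: AAAAAAAAADAADDA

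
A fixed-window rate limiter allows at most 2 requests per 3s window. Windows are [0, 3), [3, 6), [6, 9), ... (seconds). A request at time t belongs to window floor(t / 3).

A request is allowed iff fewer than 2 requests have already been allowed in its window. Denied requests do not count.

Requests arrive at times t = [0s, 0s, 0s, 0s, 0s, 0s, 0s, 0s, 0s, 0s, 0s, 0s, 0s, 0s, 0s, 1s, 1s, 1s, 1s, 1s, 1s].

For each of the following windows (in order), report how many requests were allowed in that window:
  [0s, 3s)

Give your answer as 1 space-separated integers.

Processing requests:
  req#1 t=0s (window 0): ALLOW
  req#2 t=0s (window 0): ALLOW
  req#3 t=0s (window 0): DENY
  req#4 t=0s (window 0): DENY
  req#5 t=0s (window 0): DENY
  req#6 t=0s (window 0): DENY
  req#7 t=0s (window 0): DENY
  req#8 t=0s (window 0): DENY
  req#9 t=0s (window 0): DENY
  req#10 t=0s (window 0): DENY
  req#11 t=0s (window 0): DENY
  req#12 t=0s (window 0): DENY
  req#13 t=0s (window 0): DENY
  req#14 t=0s (window 0): DENY
  req#15 t=0s (window 0): DENY
  req#16 t=1s (window 0): DENY
  req#17 t=1s (window 0): DENY
  req#18 t=1s (window 0): DENY
  req#19 t=1s (window 0): DENY
  req#20 t=1s (window 0): DENY
  req#21 t=1s (window 0): DENY

Allowed counts by window: 2

Answer: 2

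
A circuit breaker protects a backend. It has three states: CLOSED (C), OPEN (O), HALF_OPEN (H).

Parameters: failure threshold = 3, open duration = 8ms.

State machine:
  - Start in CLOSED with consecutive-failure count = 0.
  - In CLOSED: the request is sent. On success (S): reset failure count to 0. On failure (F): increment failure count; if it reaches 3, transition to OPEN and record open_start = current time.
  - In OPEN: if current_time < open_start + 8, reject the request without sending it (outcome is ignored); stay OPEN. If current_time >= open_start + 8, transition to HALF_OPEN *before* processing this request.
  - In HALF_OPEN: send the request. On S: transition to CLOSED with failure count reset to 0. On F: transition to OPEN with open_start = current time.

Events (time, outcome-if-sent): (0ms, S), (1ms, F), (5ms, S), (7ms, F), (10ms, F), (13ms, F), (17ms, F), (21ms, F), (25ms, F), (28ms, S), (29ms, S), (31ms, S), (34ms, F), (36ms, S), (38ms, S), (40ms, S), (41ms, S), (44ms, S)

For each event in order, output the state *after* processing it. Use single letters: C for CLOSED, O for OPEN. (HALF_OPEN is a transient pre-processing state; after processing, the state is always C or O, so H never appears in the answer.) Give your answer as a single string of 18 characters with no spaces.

Answer: CCCCCOOOOOCCCCCCCC

Derivation:
State after each event:
  event#1 t=0ms outcome=S: state=CLOSED
  event#2 t=1ms outcome=F: state=CLOSED
  event#3 t=5ms outcome=S: state=CLOSED
  event#4 t=7ms outcome=F: state=CLOSED
  event#5 t=10ms outcome=F: state=CLOSED
  event#6 t=13ms outcome=F: state=OPEN
  event#7 t=17ms outcome=F: state=OPEN
  event#8 t=21ms outcome=F: state=OPEN
  event#9 t=25ms outcome=F: state=OPEN
  event#10 t=28ms outcome=S: state=OPEN
  event#11 t=29ms outcome=S: state=CLOSED
  event#12 t=31ms outcome=S: state=CLOSED
  event#13 t=34ms outcome=F: state=CLOSED
  event#14 t=36ms outcome=S: state=CLOSED
  event#15 t=38ms outcome=S: state=CLOSED
  event#16 t=40ms outcome=S: state=CLOSED
  event#17 t=41ms outcome=S: state=CLOSED
  event#18 t=44ms outcome=S: state=CLOSED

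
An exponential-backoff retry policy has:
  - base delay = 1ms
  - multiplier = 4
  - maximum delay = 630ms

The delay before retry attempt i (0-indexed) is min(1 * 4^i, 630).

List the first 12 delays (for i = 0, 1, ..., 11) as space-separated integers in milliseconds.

Answer: 1 4 16 64 256 630 630 630 630 630 630 630

Derivation:
Computing each delay:
  i=0: min(1*4^0, 630) = 1
  i=1: min(1*4^1, 630) = 4
  i=2: min(1*4^2, 630) = 16
  i=3: min(1*4^3, 630) = 64
  i=4: min(1*4^4, 630) = 256
  i=5: min(1*4^5, 630) = 630
  i=6: min(1*4^6, 630) = 630
  i=7: min(1*4^7, 630) = 630
  i=8: min(1*4^8, 630) = 630
  i=9: min(1*4^9, 630) = 630
  i=10: min(1*4^10, 630) = 630
  i=11: min(1*4^11, 630) = 630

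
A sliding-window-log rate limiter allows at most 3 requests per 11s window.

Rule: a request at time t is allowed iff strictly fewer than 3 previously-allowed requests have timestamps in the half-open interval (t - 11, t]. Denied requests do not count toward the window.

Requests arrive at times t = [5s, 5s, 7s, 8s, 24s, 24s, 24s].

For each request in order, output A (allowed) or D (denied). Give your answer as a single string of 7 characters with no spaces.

Answer: AAADAAA

Derivation:
Tracking allowed requests in the window:
  req#1 t=5s: ALLOW
  req#2 t=5s: ALLOW
  req#3 t=7s: ALLOW
  req#4 t=8s: DENY
  req#5 t=24s: ALLOW
  req#6 t=24s: ALLOW
  req#7 t=24s: ALLOW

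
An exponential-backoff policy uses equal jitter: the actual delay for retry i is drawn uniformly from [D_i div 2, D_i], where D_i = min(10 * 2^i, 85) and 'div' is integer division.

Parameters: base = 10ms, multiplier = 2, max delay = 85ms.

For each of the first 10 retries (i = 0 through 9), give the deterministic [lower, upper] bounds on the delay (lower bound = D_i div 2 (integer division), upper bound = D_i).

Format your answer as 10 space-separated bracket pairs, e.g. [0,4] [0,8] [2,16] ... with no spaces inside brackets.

Computing bounds per retry:
  i=0: D_i=min(10*2^0,85)=10, bounds=[5,10]
  i=1: D_i=min(10*2^1,85)=20, bounds=[10,20]
  i=2: D_i=min(10*2^2,85)=40, bounds=[20,40]
  i=3: D_i=min(10*2^3,85)=80, bounds=[40,80]
  i=4: D_i=min(10*2^4,85)=85, bounds=[42,85]
  i=5: D_i=min(10*2^5,85)=85, bounds=[42,85]
  i=6: D_i=min(10*2^6,85)=85, bounds=[42,85]
  i=7: D_i=min(10*2^7,85)=85, bounds=[42,85]
  i=8: D_i=min(10*2^8,85)=85, bounds=[42,85]
  i=9: D_i=min(10*2^9,85)=85, bounds=[42,85]

Answer: [5,10] [10,20] [20,40] [40,80] [42,85] [42,85] [42,85] [42,85] [42,85] [42,85]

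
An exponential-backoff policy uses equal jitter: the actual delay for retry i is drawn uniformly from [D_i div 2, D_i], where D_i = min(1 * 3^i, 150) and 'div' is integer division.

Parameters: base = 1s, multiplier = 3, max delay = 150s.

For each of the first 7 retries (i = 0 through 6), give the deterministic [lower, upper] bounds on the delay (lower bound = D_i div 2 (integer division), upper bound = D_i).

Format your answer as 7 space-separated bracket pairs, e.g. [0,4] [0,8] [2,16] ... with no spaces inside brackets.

Answer: [0,1] [1,3] [4,9] [13,27] [40,81] [75,150] [75,150]

Derivation:
Computing bounds per retry:
  i=0: D_i=min(1*3^0,150)=1, bounds=[0,1]
  i=1: D_i=min(1*3^1,150)=3, bounds=[1,3]
  i=2: D_i=min(1*3^2,150)=9, bounds=[4,9]
  i=3: D_i=min(1*3^3,150)=27, bounds=[13,27]
  i=4: D_i=min(1*3^4,150)=81, bounds=[40,81]
  i=5: D_i=min(1*3^5,150)=150, bounds=[75,150]
  i=6: D_i=min(1*3^6,150)=150, bounds=[75,150]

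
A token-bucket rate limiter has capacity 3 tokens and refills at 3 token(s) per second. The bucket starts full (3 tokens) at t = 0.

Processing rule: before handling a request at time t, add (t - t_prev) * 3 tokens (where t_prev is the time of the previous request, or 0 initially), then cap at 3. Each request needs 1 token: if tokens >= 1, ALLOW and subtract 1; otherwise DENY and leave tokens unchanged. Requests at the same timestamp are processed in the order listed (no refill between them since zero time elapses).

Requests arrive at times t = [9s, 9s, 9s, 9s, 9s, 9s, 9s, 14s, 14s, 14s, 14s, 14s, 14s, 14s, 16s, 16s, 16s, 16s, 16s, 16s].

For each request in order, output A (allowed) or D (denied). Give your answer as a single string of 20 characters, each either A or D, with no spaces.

Simulating step by step:
  req#1 t=9s: ALLOW
  req#2 t=9s: ALLOW
  req#3 t=9s: ALLOW
  req#4 t=9s: DENY
  req#5 t=9s: DENY
  req#6 t=9s: DENY
  req#7 t=9s: DENY
  req#8 t=14s: ALLOW
  req#9 t=14s: ALLOW
  req#10 t=14s: ALLOW
  req#11 t=14s: DENY
  req#12 t=14s: DENY
  req#13 t=14s: DENY
  req#14 t=14s: DENY
  req#15 t=16s: ALLOW
  req#16 t=16s: ALLOW
  req#17 t=16s: ALLOW
  req#18 t=16s: DENY
  req#19 t=16s: DENY
  req#20 t=16s: DENY

Answer: AAADDDDAAADDDDAAADDD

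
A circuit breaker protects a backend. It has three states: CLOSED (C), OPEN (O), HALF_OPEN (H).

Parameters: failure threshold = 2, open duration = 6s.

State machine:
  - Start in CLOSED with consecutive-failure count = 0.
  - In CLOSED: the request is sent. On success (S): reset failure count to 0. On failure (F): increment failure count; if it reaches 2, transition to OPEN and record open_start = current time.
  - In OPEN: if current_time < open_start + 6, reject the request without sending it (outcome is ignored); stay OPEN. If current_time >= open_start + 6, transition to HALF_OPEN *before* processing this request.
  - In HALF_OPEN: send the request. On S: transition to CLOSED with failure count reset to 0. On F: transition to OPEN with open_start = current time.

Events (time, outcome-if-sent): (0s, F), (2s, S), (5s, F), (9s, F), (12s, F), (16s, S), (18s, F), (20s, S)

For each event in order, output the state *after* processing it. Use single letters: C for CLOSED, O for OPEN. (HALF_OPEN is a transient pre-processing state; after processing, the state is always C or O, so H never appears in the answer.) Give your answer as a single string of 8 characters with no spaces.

Answer: CCCOOCCC

Derivation:
State after each event:
  event#1 t=0s outcome=F: state=CLOSED
  event#2 t=2s outcome=S: state=CLOSED
  event#3 t=5s outcome=F: state=CLOSED
  event#4 t=9s outcome=F: state=OPEN
  event#5 t=12s outcome=F: state=OPEN
  event#6 t=16s outcome=S: state=CLOSED
  event#7 t=18s outcome=F: state=CLOSED
  event#8 t=20s outcome=S: state=CLOSED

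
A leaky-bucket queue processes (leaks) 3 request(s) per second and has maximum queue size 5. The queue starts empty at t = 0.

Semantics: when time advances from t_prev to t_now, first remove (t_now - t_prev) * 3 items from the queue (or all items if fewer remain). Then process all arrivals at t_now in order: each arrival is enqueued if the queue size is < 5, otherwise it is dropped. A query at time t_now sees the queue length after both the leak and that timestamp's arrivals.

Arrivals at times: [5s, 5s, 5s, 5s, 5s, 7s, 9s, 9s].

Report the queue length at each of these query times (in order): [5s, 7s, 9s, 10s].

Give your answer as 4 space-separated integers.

Answer: 5 1 2 0

Derivation:
Queue lengths at query times:
  query t=5s: backlog = 5
  query t=7s: backlog = 1
  query t=9s: backlog = 2
  query t=10s: backlog = 0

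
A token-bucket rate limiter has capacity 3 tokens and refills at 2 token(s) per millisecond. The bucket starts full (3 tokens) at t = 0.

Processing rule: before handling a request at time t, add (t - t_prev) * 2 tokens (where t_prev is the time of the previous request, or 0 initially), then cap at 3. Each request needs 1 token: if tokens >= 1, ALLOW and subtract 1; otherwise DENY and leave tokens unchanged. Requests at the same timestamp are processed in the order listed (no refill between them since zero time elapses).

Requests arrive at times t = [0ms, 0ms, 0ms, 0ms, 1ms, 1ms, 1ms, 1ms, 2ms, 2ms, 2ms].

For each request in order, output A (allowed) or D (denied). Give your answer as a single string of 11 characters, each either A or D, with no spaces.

Simulating step by step:
  req#1 t=0ms: ALLOW
  req#2 t=0ms: ALLOW
  req#3 t=0ms: ALLOW
  req#4 t=0ms: DENY
  req#5 t=1ms: ALLOW
  req#6 t=1ms: ALLOW
  req#7 t=1ms: DENY
  req#8 t=1ms: DENY
  req#9 t=2ms: ALLOW
  req#10 t=2ms: ALLOW
  req#11 t=2ms: DENY

Answer: AAADAADDAAD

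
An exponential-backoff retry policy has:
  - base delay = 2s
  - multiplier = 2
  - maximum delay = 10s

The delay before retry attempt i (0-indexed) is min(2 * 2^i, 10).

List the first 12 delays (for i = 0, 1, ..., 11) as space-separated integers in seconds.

Answer: 2 4 8 10 10 10 10 10 10 10 10 10

Derivation:
Computing each delay:
  i=0: min(2*2^0, 10) = 2
  i=1: min(2*2^1, 10) = 4
  i=2: min(2*2^2, 10) = 8
  i=3: min(2*2^3, 10) = 10
  i=4: min(2*2^4, 10) = 10
  i=5: min(2*2^5, 10) = 10
  i=6: min(2*2^6, 10) = 10
  i=7: min(2*2^7, 10) = 10
  i=8: min(2*2^8, 10) = 10
  i=9: min(2*2^9, 10) = 10
  i=10: min(2*2^10, 10) = 10
  i=11: min(2*2^11, 10) = 10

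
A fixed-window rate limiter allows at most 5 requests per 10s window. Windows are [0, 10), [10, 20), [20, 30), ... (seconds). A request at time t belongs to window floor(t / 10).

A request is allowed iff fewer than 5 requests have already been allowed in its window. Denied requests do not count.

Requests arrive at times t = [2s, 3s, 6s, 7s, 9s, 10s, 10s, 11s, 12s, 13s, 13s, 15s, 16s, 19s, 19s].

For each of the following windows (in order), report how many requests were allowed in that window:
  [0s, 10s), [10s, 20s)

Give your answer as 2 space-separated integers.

Processing requests:
  req#1 t=2s (window 0): ALLOW
  req#2 t=3s (window 0): ALLOW
  req#3 t=6s (window 0): ALLOW
  req#4 t=7s (window 0): ALLOW
  req#5 t=9s (window 0): ALLOW
  req#6 t=10s (window 1): ALLOW
  req#7 t=10s (window 1): ALLOW
  req#8 t=11s (window 1): ALLOW
  req#9 t=12s (window 1): ALLOW
  req#10 t=13s (window 1): ALLOW
  req#11 t=13s (window 1): DENY
  req#12 t=15s (window 1): DENY
  req#13 t=16s (window 1): DENY
  req#14 t=19s (window 1): DENY
  req#15 t=19s (window 1): DENY

Allowed counts by window: 5 5

Answer: 5 5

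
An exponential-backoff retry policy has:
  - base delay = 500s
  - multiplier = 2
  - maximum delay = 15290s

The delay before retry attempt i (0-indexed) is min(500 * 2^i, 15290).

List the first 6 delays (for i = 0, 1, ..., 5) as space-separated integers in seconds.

Answer: 500 1000 2000 4000 8000 15290

Derivation:
Computing each delay:
  i=0: min(500*2^0, 15290) = 500
  i=1: min(500*2^1, 15290) = 1000
  i=2: min(500*2^2, 15290) = 2000
  i=3: min(500*2^3, 15290) = 4000
  i=4: min(500*2^4, 15290) = 8000
  i=5: min(500*2^5, 15290) = 15290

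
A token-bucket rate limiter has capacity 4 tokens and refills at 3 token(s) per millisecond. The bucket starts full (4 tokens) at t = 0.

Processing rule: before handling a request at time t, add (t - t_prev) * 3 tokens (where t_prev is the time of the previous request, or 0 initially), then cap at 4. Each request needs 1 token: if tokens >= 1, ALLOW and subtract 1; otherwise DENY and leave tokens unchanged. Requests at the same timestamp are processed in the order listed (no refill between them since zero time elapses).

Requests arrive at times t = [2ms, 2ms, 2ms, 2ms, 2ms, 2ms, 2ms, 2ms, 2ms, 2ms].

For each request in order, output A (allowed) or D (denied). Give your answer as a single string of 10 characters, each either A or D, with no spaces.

Simulating step by step:
  req#1 t=2ms: ALLOW
  req#2 t=2ms: ALLOW
  req#3 t=2ms: ALLOW
  req#4 t=2ms: ALLOW
  req#5 t=2ms: DENY
  req#6 t=2ms: DENY
  req#7 t=2ms: DENY
  req#8 t=2ms: DENY
  req#9 t=2ms: DENY
  req#10 t=2ms: DENY

Answer: AAAADDDDDD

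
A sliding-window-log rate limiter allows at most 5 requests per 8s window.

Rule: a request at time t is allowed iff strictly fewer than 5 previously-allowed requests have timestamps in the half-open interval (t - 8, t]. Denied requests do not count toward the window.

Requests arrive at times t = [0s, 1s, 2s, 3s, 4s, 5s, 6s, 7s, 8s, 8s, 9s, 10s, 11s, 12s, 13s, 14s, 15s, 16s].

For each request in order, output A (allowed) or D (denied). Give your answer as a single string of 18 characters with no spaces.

Answer: AAAAADDDADAAAADDDA

Derivation:
Tracking allowed requests in the window:
  req#1 t=0s: ALLOW
  req#2 t=1s: ALLOW
  req#3 t=2s: ALLOW
  req#4 t=3s: ALLOW
  req#5 t=4s: ALLOW
  req#6 t=5s: DENY
  req#7 t=6s: DENY
  req#8 t=7s: DENY
  req#9 t=8s: ALLOW
  req#10 t=8s: DENY
  req#11 t=9s: ALLOW
  req#12 t=10s: ALLOW
  req#13 t=11s: ALLOW
  req#14 t=12s: ALLOW
  req#15 t=13s: DENY
  req#16 t=14s: DENY
  req#17 t=15s: DENY
  req#18 t=16s: ALLOW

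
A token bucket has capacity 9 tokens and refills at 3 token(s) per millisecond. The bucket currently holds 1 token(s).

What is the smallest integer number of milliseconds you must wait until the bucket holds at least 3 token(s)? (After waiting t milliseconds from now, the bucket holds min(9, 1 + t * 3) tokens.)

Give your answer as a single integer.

Need 1 + t * 3 >= 3, so t >= 2/3.
Smallest integer t = ceil(2/3) = 1.

Answer: 1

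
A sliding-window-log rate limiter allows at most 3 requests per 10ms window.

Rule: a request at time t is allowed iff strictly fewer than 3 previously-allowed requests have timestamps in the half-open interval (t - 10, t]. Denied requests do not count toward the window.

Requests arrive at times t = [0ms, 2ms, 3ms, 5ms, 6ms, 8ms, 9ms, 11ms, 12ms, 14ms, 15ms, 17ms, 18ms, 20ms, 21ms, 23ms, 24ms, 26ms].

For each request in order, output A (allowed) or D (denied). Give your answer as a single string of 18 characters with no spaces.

Tracking allowed requests in the window:
  req#1 t=0ms: ALLOW
  req#2 t=2ms: ALLOW
  req#3 t=3ms: ALLOW
  req#4 t=5ms: DENY
  req#5 t=6ms: DENY
  req#6 t=8ms: DENY
  req#7 t=9ms: DENY
  req#8 t=11ms: ALLOW
  req#9 t=12ms: ALLOW
  req#10 t=14ms: ALLOW
  req#11 t=15ms: DENY
  req#12 t=17ms: DENY
  req#13 t=18ms: DENY
  req#14 t=20ms: DENY
  req#15 t=21ms: ALLOW
  req#16 t=23ms: ALLOW
  req#17 t=24ms: ALLOW
  req#18 t=26ms: DENY

Answer: AAADDDDAAADDDDAAAD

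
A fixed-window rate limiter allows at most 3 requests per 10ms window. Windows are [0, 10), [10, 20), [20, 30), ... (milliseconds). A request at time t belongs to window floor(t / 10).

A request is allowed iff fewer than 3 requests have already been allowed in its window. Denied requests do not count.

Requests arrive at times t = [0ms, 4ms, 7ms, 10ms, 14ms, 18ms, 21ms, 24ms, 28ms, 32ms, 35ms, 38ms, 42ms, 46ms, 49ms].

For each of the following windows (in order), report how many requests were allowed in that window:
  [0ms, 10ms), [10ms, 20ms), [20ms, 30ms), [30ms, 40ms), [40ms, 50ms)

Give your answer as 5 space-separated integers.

Answer: 3 3 3 3 3

Derivation:
Processing requests:
  req#1 t=0ms (window 0): ALLOW
  req#2 t=4ms (window 0): ALLOW
  req#3 t=7ms (window 0): ALLOW
  req#4 t=10ms (window 1): ALLOW
  req#5 t=14ms (window 1): ALLOW
  req#6 t=18ms (window 1): ALLOW
  req#7 t=21ms (window 2): ALLOW
  req#8 t=24ms (window 2): ALLOW
  req#9 t=28ms (window 2): ALLOW
  req#10 t=32ms (window 3): ALLOW
  req#11 t=35ms (window 3): ALLOW
  req#12 t=38ms (window 3): ALLOW
  req#13 t=42ms (window 4): ALLOW
  req#14 t=46ms (window 4): ALLOW
  req#15 t=49ms (window 4): ALLOW

Allowed counts by window: 3 3 3 3 3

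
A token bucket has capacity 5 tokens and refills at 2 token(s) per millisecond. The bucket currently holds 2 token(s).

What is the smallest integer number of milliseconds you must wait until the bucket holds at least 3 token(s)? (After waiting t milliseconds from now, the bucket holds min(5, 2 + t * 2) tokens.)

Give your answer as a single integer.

Need 2 + t * 2 >= 3, so t >= 1/2.
Smallest integer t = ceil(1/2) = 1.

Answer: 1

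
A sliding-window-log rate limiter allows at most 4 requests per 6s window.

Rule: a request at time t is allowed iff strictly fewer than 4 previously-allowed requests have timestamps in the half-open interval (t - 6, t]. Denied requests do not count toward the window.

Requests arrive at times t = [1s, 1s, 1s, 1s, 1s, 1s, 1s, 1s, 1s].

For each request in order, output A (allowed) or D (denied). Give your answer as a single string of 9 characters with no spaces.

Tracking allowed requests in the window:
  req#1 t=1s: ALLOW
  req#2 t=1s: ALLOW
  req#3 t=1s: ALLOW
  req#4 t=1s: ALLOW
  req#5 t=1s: DENY
  req#6 t=1s: DENY
  req#7 t=1s: DENY
  req#8 t=1s: DENY
  req#9 t=1s: DENY

Answer: AAAADDDDD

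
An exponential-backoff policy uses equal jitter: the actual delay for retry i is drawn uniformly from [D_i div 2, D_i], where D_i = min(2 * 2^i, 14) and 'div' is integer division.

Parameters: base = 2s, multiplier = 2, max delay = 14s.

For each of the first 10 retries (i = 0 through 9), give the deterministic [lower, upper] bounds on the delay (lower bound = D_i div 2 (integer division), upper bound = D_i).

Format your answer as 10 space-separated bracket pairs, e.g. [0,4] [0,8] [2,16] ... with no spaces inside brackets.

Answer: [1,2] [2,4] [4,8] [7,14] [7,14] [7,14] [7,14] [7,14] [7,14] [7,14]

Derivation:
Computing bounds per retry:
  i=0: D_i=min(2*2^0,14)=2, bounds=[1,2]
  i=1: D_i=min(2*2^1,14)=4, bounds=[2,4]
  i=2: D_i=min(2*2^2,14)=8, bounds=[4,8]
  i=3: D_i=min(2*2^3,14)=14, bounds=[7,14]
  i=4: D_i=min(2*2^4,14)=14, bounds=[7,14]
  i=5: D_i=min(2*2^5,14)=14, bounds=[7,14]
  i=6: D_i=min(2*2^6,14)=14, bounds=[7,14]
  i=7: D_i=min(2*2^7,14)=14, bounds=[7,14]
  i=8: D_i=min(2*2^8,14)=14, bounds=[7,14]
  i=9: D_i=min(2*2^9,14)=14, bounds=[7,14]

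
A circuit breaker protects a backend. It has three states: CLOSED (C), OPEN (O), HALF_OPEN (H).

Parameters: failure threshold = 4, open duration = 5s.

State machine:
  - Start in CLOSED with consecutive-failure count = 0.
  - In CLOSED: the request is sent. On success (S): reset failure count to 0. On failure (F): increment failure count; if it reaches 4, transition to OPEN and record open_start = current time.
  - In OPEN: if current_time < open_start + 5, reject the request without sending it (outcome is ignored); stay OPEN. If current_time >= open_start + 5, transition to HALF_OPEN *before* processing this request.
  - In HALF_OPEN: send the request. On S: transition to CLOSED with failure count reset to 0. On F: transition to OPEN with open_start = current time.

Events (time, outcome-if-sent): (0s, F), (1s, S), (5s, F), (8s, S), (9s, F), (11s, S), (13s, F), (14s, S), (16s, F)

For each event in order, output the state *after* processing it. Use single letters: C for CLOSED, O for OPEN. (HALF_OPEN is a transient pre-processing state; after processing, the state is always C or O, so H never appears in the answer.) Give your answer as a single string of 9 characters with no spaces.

Answer: CCCCCCCCC

Derivation:
State after each event:
  event#1 t=0s outcome=F: state=CLOSED
  event#2 t=1s outcome=S: state=CLOSED
  event#3 t=5s outcome=F: state=CLOSED
  event#4 t=8s outcome=S: state=CLOSED
  event#5 t=9s outcome=F: state=CLOSED
  event#6 t=11s outcome=S: state=CLOSED
  event#7 t=13s outcome=F: state=CLOSED
  event#8 t=14s outcome=S: state=CLOSED
  event#9 t=16s outcome=F: state=CLOSED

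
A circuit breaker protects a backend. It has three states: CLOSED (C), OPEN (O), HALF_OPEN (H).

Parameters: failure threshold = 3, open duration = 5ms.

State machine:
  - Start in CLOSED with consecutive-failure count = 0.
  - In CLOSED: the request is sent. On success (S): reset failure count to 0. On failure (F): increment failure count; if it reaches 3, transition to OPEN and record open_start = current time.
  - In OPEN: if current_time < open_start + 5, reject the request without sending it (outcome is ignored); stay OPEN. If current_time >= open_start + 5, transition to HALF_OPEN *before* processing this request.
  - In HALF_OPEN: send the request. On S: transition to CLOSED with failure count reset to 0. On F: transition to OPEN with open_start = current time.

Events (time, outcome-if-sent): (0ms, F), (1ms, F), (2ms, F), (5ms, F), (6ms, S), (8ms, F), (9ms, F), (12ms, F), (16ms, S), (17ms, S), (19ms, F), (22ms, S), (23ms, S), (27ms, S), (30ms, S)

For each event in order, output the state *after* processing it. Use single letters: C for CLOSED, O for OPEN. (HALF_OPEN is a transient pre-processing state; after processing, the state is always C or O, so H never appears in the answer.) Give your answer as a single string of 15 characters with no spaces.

Answer: CCOOOOOOCCCCCCC

Derivation:
State after each event:
  event#1 t=0ms outcome=F: state=CLOSED
  event#2 t=1ms outcome=F: state=CLOSED
  event#3 t=2ms outcome=F: state=OPEN
  event#4 t=5ms outcome=F: state=OPEN
  event#5 t=6ms outcome=S: state=OPEN
  event#6 t=8ms outcome=F: state=OPEN
  event#7 t=9ms outcome=F: state=OPEN
  event#8 t=12ms outcome=F: state=OPEN
  event#9 t=16ms outcome=S: state=CLOSED
  event#10 t=17ms outcome=S: state=CLOSED
  event#11 t=19ms outcome=F: state=CLOSED
  event#12 t=22ms outcome=S: state=CLOSED
  event#13 t=23ms outcome=S: state=CLOSED
  event#14 t=27ms outcome=S: state=CLOSED
  event#15 t=30ms outcome=S: state=CLOSED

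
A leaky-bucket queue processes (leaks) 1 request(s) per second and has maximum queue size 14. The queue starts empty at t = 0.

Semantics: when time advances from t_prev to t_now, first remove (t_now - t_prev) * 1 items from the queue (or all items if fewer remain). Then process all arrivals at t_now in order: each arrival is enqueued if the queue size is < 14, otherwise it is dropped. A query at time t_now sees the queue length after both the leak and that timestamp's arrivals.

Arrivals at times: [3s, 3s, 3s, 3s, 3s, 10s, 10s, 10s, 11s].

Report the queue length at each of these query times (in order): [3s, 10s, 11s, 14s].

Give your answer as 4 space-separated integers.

Answer: 5 3 3 0

Derivation:
Queue lengths at query times:
  query t=3s: backlog = 5
  query t=10s: backlog = 3
  query t=11s: backlog = 3
  query t=14s: backlog = 0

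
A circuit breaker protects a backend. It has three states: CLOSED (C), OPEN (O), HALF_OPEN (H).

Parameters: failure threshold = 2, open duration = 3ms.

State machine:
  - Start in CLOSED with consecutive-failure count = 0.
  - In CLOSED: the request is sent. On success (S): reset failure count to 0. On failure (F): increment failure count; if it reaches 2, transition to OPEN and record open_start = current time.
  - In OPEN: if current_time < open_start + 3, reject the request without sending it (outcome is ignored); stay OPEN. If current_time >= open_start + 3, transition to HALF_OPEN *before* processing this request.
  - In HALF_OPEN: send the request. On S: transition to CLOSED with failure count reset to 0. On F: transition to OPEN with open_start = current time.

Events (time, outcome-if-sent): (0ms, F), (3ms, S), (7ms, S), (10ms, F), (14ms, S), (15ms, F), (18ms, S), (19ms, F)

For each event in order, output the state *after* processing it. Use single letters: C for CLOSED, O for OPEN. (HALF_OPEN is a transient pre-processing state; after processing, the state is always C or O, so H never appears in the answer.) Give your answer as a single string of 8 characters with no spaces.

State after each event:
  event#1 t=0ms outcome=F: state=CLOSED
  event#2 t=3ms outcome=S: state=CLOSED
  event#3 t=7ms outcome=S: state=CLOSED
  event#4 t=10ms outcome=F: state=CLOSED
  event#5 t=14ms outcome=S: state=CLOSED
  event#6 t=15ms outcome=F: state=CLOSED
  event#7 t=18ms outcome=S: state=CLOSED
  event#8 t=19ms outcome=F: state=CLOSED

Answer: CCCCCCCC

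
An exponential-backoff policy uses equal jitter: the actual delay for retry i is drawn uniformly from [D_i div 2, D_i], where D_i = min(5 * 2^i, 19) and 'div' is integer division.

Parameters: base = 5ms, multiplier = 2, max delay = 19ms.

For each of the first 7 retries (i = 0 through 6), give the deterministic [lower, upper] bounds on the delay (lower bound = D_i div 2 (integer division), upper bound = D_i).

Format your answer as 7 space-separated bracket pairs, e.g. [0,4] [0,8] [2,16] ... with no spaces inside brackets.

Answer: [2,5] [5,10] [9,19] [9,19] [9,19] [9,19] [9,19]

Derivation:
Computing bounds per retry:
  i=0: D_i=min(5*2^0,19)=5, bounds=[2,5]
  i=1: D_i=min(5*2^1,19)=10, bounds=[5,10]
  i=2: D_i=min(5*2^2,19)=19, bounds=[9,19]
  i=3: D_i=min(5*2^3,19)=19, bounds=[9,19]
  i=4: D_i=min(5*2^4,19)=19, bounds=[9,19]
  i=5: D_i=min(5*2^5,19)=19, bounds=[9,19]
  i=6: D_i=min(5*2^6,19)=19, bounds=[9,19]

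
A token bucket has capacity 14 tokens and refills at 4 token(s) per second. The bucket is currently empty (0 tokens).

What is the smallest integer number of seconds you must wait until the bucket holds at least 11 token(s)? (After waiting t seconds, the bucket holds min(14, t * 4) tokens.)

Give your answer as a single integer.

Answer: 3

Derivation:
Need t * 4 >= 11, so t >= 11/4.
Smallest integer t = ceil(11/4) = 3.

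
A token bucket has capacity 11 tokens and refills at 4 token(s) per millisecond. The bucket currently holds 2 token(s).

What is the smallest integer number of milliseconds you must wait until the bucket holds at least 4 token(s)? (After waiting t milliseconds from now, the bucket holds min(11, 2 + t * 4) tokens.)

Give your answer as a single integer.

Answer: 1

Derivation:
Need 2 + t * 4 >= 4, so t >= 2/4.
Smallest integer t = ceil(2/4) = 1.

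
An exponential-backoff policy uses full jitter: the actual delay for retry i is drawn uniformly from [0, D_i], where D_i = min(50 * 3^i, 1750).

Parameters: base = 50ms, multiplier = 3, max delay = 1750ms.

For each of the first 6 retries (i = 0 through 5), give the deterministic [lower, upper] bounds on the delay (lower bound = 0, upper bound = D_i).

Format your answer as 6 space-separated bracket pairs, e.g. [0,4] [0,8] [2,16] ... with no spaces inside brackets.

Answer: [0,50] [0,150] [0,450] [0,1350] [0,1750] [0,1750]

Derivation:
Computing bounds per retry:
  i=0: D_i=min(50*3^0,1750)=50, bounds=[0,50]
  i=1: D_i=min(50*3^1,1750)=150, bounds=[0,150]
  i=2: D_i=min(50*3^2,1750)=450, bounds=[0,450]
  i=3: D_i=min(50*3^3,1750)=1350, bounds=[0,1350]
  i=4: D_i=min(50*3^4,1750)=1750, bounds=[0,1750]
  i=5: D_i=min(50*3^5,1750)=1750, bounds=[0,1750]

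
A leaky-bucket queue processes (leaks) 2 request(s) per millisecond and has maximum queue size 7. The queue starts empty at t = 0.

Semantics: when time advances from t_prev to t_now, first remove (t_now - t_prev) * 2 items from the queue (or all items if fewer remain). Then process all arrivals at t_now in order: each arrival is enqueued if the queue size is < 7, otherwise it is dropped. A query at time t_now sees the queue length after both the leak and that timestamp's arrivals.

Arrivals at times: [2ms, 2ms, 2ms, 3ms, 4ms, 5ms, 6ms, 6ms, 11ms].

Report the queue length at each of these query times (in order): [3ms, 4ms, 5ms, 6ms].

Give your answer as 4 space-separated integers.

Answer: 2 1 1 2

Derivation:
Queue lengths at query times:
  query t=3ms: backlog = 2
  query t=4ms: backlog = 1
  query t=5ms: backlog = 1
  query t=6ms: backlog = 2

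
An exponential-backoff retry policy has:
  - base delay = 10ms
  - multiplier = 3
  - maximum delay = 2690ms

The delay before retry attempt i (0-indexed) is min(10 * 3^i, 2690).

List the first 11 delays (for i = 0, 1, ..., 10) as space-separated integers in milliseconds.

Answer: 10 30 90 270 810 2430 2690 2690 2690 2690 2690

Derivation:
Computing each delay:
  i=0: min(10*3^0, 2690) = 10
  i=1: min(10*3^1, 2690) = 30
  i=2: min(10*3^2, 2690) = 90
  i=3: min(10*3^3, 2690) = 270
  i=4: min(10*3^4, 2690) = 810
  i=5: min(10*3^5, 2690) = 2430
  i=6: min(10*3^6, 2690) = 2690
  i=7: min(10*3^7, 2690) = 2690
  i=8: min(10*3^8, 2690) = 2690
  i=9: min(10*3^9, 2690) = 2690
  i=10: min(10*3^10, 2690) = 2690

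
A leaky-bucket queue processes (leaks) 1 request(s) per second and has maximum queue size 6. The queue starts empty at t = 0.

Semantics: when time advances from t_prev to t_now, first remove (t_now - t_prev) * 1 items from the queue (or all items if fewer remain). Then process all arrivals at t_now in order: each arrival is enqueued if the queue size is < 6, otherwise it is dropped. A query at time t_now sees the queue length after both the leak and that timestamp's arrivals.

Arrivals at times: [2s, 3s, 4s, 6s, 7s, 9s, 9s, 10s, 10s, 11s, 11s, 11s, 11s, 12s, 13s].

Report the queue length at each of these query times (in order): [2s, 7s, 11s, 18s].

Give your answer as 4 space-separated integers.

Queue lengths at query times:
  query t=2s: backlog = 1
  query t=7s: backlog = 1
  query t=11s: backlog = 6
  query t=18s: backlog = 1

Answer: 1 1 6 1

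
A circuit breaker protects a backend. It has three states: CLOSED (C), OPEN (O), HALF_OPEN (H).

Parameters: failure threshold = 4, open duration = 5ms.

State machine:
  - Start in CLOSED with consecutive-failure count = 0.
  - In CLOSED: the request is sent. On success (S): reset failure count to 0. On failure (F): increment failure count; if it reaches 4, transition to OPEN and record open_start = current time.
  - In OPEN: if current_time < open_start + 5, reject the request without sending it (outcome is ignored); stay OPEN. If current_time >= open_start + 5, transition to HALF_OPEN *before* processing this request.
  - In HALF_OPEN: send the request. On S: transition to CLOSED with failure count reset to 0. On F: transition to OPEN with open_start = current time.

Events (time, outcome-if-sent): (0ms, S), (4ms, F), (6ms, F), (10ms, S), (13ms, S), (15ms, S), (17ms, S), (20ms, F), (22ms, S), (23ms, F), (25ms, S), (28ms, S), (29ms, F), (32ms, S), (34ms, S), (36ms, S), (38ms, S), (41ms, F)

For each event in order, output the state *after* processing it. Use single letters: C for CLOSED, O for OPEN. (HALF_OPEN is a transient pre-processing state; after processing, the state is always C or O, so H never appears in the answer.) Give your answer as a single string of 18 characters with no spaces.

Answer: CCCCCCCCCCCCCCCCCC

Derivation:
State after each event:
  event#1 t=0ms outcome=S: state=CLOSED
  event#2 t=4ms outcome=F: state=CLOSED
  event#3 t=6ms outcome=F: state=CLOSED
  event#4 t=10ms outcome=S: state=CLOSED
  event#5 t=13ms outcome=S: state=CLOSED
  event#6 t=15ms outcome=S: state=CLOSED
  event#7 t=17ms outcome=S: state=CLOSED
  event#8 t=20ms outcome=F: state=CLOSED
  event#9 t=22ms outcome=S: state=CLOSED
  event#10 t=23ms outcome=F: state=CLOSED
  event#11 t=25ms outcome=S: state=CLOSED
  event#12 t=28ms outcome=S: state=CLOSED
  event#13 t=29ms outcome=F: state=CLOSED
  event#14 t=32ms outcome=S: state=CLOSED
  event#15 t=34ms outcome=S: state=CLOSED
  event#16 t=36ms outcome=S: state=CLOSED
  event#17 t=38ms outcome=S: state=CLOSED
  event#18 t=41ms outcome=F: state=CLOSED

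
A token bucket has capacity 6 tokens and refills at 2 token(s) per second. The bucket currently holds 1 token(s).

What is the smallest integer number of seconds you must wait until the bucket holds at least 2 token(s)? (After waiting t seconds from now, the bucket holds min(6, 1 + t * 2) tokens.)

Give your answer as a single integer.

Need 1 + t * 2 >= 2, so t >= 1/2.
Smallest integer t = ceil(1/2) = 1.

Answer: 1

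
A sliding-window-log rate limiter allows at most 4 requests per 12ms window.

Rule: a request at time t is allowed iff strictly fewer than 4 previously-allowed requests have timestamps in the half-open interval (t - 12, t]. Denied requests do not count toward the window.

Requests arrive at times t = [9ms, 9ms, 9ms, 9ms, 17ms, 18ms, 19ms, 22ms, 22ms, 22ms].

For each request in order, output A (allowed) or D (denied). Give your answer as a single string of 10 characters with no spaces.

Answer: AAAADDDAAA

Derivation:
Tracking allowed requests in the window:
  req#1 t=9ms: ALLOW
  req#2 t=9ms: ALLOW
  req#3 t=9ms: ALLOW
  req#4 t=9ms: ALLOW
  req#5 t=17ms: DENY
  req#6 t=18ms: DENY
  req#7 t=19ms: DENY
  req#8 t=22ms: ALLOW
  req#9 t=22ms: ALLOW
  req#10 t=22ms: ALLOW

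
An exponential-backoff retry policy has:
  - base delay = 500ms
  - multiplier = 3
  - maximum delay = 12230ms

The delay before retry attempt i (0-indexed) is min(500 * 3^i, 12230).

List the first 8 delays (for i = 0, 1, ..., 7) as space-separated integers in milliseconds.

Computing each delay:
  i=0: min(500*3^0, 12230) = 500
  i=1: min(500*3^1, 12230) = 1500
  i=2: min(500*3^2, 12230) = 4500
  i=3: min(500*3^3, 12230) = 12230
  i=4: min(500*3^4, 12230) = 12230
  i=5: min(500*3^5, 12230) = 12230
  i=6: min(500*3^6, 12230) = 12230
  i=7: min(500*3^7, 12230) = 12230

Answer: 500 1500 4500 12230 12230 12230 12230 12230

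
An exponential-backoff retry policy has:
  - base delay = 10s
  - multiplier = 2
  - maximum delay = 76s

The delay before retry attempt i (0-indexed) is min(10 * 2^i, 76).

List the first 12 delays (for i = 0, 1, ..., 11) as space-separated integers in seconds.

Computing each delay:
  i=0: min(10*2^0, 76) = 10
  i=1: min(10*2^1, 76) = 20
  i=2: min(10*2^2, 76) = 40
  i=3: min(10*2^3, 76) = 76
  i=4: min(10*2^4, 76) = 76
  i=5: min(10*2^5, 76) = 76
  i=6: min(10*2^6, 76) = 76
  i=7: min(10*2^7, 76) = 76
  i=8: min(10*2^8, 76) = 76
  i=9: min(10*2^9, 76) = 76
  i=10: min(10*2^10, 76) = 76
  i=11: min(10*2^11, 76) = 76

Answer: 10 20 40 76 76 76 76 76 76 76 76 76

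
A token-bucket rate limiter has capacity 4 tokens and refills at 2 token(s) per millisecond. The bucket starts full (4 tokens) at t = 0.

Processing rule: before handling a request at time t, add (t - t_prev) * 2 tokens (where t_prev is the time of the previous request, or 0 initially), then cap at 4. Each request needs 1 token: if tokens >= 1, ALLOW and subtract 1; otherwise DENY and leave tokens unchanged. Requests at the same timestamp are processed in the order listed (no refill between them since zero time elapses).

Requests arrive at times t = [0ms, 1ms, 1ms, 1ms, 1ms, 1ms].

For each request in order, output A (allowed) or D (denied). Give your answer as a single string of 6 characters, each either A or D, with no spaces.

Simulating step by step:
  req#1 t=0ms: ALLOW
  req#2 t=1ms: ALLOW
  req#3 t=1ms: ALLOW
  req#4 t=1ms: ALLOW
  req#5 t=1ms: ALLOW
  req#6 t=1ms: DENY

Answer: AAAAAD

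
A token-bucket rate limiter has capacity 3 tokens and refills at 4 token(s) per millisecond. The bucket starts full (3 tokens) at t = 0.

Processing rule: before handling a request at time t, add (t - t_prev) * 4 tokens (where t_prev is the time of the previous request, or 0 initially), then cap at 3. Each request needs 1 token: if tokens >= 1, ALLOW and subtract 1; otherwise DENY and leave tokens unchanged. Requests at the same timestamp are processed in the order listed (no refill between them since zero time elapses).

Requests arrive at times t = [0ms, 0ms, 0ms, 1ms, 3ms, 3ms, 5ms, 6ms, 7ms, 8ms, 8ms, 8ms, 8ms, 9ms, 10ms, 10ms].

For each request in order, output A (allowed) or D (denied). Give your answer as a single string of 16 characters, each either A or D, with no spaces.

Answer: AAAAAAAAAAAADAAA

Derivation:
Simulating step by step:
  req#1 t=0ms: ALLOW
  req#2 t=0ms: ALLOW
  req#3 t=0ms: ALLOW
  req#4 t=1ms: ALLOW
  req#5 t=3ms: ALLOW
  req#6 t=3ms: ALLOW
  req#7 t=5ms: ALLOW
  req#8 t=6ms: ALLOW
  req#9 t=7ms: ALLOW
  req#10 t=8ms: ALLOW
  req#11 t=8ms: ALLOW
  req#12 t=8ms: ALLOW
  req#13 t=8ms: DENY
  req#14 t=9ms: ALLOW
  req#15 t=10ms: ALLOW
  req#16 t=10ms: ALLOW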